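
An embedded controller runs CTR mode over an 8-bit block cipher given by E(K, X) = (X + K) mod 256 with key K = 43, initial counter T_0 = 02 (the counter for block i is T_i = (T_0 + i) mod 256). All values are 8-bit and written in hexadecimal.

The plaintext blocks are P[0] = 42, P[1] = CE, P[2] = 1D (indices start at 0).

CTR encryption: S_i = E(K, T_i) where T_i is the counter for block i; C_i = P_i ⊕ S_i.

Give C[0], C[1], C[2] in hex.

C[0]: T = 02, S = E(K, T) = 45; 42 ⊕ 45 = 07.
C[1]: T = 03, S = E(K, T) = 46; CE ⊕ 46 = 88.
C[2]: T = 04, S = E(K, T) = 47; 1D ⊕ 47 = 5A.

C[0] = 07, C[1] = 88, C[2] = 5A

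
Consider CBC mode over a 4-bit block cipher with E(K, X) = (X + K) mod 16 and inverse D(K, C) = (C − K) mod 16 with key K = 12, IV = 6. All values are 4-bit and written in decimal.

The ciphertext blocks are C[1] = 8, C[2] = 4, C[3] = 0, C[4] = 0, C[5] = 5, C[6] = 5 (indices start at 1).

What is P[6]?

CBC decryption: P_i = D(K, C_i) ⊕ C_{i−1}, with C_{0} = IV.
P[6]: D(K, 5) = 9; 9 ⊕ 5 = 12.

P[6] = 12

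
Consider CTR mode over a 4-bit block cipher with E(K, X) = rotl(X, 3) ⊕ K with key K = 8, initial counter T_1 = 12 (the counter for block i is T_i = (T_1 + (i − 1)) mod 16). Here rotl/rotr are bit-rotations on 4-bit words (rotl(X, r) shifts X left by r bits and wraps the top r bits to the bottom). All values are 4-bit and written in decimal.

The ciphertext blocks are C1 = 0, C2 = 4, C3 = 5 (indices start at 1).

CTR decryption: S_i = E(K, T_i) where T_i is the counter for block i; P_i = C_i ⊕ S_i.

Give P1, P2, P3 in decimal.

P1: T = 12, S = E(K, T) = 14; 0 ⊕ 14 = 14.
P2: T = 13, S = E(K, T) = 6; 4 ⊕ 6 = 2.
P3: T = 14, S = E(K, T) = 15; 5 ⊕ 15 = 10.

P1 = 14, P2 = 2, P3 = 10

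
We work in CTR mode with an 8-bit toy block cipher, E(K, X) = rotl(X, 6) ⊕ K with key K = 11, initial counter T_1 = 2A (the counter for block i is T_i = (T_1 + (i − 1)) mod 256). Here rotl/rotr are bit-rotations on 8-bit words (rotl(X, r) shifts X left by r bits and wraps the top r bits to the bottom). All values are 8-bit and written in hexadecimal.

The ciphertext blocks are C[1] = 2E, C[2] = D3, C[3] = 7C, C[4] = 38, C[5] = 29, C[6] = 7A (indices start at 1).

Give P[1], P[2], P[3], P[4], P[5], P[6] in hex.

CTR decryption: S_i = E(K, T_i) where T_i is the counter for block i; P_i = C_i ⊕ S_i.
P[1]: T = 2A, S = E(K, T) = 9B; 2E ⊕ 9B = B5.
P[2]: T = 2B, S = E(K, T) = DB; D3 ⊕ DB = 08.
P[3]: T = 2C, S = E(K, T) = 1A; 7C ⊕ 1A = 66.
P[4]: T = 2D, S = E(K, T) = 5A; 38 ⊕ 5A = 62.
P[5]: T = 2E, S = E(K, T) = 9A; 29 ⊕ 9A = B3.
P[6]: T = 2F, S = E(K, T) = DA; 7A ⊕ DA = A0.

P[1] = B5, P[2] = 08, P[3] = 66, P[4] = 62, P[5] = B3, P[6] = A0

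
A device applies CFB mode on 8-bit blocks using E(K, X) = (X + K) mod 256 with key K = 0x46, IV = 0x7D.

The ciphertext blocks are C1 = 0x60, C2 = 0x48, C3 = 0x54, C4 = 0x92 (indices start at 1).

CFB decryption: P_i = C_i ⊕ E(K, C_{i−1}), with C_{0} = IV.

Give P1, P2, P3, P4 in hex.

P1 = 0xA3, P2 = 0xEE, P3 = 0xDA, P4 = 0x08

P1: E(K, 0x7D) = 0xC3; 0x60 ⊕ 0xC3 = 0xA3.
P2: E(K, 0x60) = 0xA6; 0x48 ⊕ 0xA6 = 0xEE.
P3: E(K, 0x48) = 0x8E; 0x54 ⊕ 0x8E = 0xDA.
P4: E(K, 0x54) = 0x9A; 0x92 ⊕ 0x9A = 0x08.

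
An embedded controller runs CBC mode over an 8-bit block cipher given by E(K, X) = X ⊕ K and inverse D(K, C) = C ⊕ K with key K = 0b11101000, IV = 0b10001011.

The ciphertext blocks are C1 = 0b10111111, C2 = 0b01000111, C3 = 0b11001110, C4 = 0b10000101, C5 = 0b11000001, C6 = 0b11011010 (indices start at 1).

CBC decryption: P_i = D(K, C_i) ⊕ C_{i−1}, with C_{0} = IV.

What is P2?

P2 = 0b00010000

P2: D(K, 0b01000111) = 0b10101111; 0b10101111 ⊕ 0b10111111 = 0b00010000.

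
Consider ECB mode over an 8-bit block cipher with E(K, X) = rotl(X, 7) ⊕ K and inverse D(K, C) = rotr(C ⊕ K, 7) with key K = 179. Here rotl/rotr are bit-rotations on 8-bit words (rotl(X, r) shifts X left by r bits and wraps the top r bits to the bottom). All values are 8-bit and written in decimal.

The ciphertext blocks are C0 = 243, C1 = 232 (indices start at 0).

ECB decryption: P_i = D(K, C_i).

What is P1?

P1 = 182

P1: D(K, 232) = 182.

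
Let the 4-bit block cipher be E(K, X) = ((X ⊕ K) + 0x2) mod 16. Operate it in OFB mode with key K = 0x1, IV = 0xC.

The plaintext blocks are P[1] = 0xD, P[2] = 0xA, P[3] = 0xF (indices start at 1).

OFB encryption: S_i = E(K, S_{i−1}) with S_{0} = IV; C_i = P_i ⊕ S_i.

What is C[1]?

C[1] = 0x2

C[1]: S = E(K, 0xC) = 0xF; 0xD ⊕ 0xF = 0x2.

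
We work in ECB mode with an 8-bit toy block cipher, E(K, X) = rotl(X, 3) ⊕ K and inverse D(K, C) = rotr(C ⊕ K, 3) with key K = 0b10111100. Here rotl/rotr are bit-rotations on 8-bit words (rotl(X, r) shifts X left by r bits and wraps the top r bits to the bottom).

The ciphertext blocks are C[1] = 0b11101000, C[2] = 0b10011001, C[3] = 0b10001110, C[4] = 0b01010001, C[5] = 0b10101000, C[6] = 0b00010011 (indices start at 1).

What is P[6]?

P[6] = 0b11110101

ECB decryption: P_i = D(K, C_i).
P[6]: D(K, 0b00010011) = 0b11110101.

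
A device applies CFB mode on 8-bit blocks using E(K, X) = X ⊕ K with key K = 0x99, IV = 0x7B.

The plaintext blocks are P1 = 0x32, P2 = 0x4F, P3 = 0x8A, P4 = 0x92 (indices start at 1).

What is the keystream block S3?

0x9F

CFB encryption: C_i = P_i ⊕ E(K, C_{i−1}), with C_{0} = IV.
C1: E(K, 0x7B) = 0xE2; 0x32 ⊕ 0xE2 = 0xD0.
C2: E(K, 0xD0) = 0x49; 0x4F ⊕ 0x49 = 0x06.
C3: E(K, 0x06) = 0x9F; 0x8A ⊕ 0x9F = 0x15.
So S3 = 0x9F.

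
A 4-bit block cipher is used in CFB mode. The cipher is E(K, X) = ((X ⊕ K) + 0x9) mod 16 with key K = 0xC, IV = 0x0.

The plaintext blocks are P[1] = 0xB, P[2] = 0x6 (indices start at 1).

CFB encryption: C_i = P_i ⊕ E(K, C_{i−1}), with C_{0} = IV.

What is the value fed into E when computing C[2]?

C[1]: E(K, 0x0) = 0x5; 0xB ⊕ 0x5 = 0xE.
C[2]: E(K, 0xE) = 0xB; 0x6 ⊕ 0xB = 0xD.
So the input to E for block [2] is 0xE.

0xE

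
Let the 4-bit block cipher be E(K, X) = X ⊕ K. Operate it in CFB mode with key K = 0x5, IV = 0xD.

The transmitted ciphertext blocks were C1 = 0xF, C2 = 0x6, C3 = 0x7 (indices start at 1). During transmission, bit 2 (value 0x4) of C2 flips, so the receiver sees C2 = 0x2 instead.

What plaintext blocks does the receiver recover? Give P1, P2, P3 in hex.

P1 = 0x7, P2 = 0x8, P3 = 0x0

CFB decryption: P_i = C_i ⊕ E(K, C_{i−1}), with C_{0} = IV.
Only C2 changed, to 0x2. In CFB, a change in C_i flips the same bit in P_i and garbles P_{i+1}. Decrypting the received ciphertext:
P1: E(K, 0xD) = 0x8; 0xF ⊕ 0x8 = 0x7.
P2: E(K, 0xF) = 0xA; 0x2 ⊕ 0xA = 0x8.
P3: E(K, 0x2) = 0x7; 0x7 ⊕ 0x7 = 0x0.
Blocks that differ from the original plaintext: P2, P3.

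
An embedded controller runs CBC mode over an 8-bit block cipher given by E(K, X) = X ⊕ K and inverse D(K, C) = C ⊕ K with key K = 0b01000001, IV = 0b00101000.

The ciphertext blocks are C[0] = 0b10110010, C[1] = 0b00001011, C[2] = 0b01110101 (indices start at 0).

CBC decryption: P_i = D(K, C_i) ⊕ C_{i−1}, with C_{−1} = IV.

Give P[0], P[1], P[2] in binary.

P[0]: D(K, 0b10110010) = 0b11110011; 0b11110011 ⊕ 0b00101000 = 0b11011011.
P[1]: D(K, 0b00001011) = 0b01001010; 0b01001010 ⊕ 0b10110010 = 0b11111000.
P[2]: D(K, 0b01110101) = 0b00110100; 0b00110100 ⊕ 0b00001011 = 0b00111111.

P[0] = 0b11011011, P[1] = 0b11111000, P[2] = 0b00111111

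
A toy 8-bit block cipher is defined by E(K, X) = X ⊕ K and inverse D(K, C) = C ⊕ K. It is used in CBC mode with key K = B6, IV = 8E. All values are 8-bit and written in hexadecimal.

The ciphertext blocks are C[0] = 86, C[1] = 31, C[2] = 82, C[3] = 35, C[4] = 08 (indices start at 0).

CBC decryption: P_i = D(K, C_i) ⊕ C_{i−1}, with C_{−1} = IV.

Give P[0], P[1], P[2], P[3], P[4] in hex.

P[0] = BE, P[1] = 01, P[2] = 05, P[3] = 01, P[4] = 8B

P[0]: D(K, 86) = 30; 30 ⊕ 8E = BE.
P[1]: D(K, 31) = 87; 87 ⊕ 86 = 01.
P[2]: D(K, 82) = 34; 34 ⊕ 31 = 05.
P[3]: D(K, 35) = 83; 83 ⊕ 82 = 01.
P[4]: D(K, 08) = BE; BE ⊕ 35 = 8B.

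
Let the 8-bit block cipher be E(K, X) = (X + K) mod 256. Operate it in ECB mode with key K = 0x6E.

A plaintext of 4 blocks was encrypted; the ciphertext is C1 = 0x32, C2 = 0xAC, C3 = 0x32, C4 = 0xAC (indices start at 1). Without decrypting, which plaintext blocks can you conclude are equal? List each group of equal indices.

P1 = P3; P2 = P4

ECB encrypts each block independently with the same key, so equal ciphertext blocks imply equal plaintext blocks.
C1 = C3 = 0x32, so P1 = P3.
C2 = C4 = 0xAC, so P2 = P4.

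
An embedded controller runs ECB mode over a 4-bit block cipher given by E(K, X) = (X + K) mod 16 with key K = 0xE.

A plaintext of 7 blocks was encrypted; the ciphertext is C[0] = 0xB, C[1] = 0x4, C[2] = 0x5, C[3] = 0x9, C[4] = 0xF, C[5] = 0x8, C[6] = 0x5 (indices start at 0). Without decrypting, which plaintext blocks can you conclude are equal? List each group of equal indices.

P[2] = P[6]

ECB encrypts each block independently with the same key, so equal ciphertext blocks imply equal plaintext blocks.
C[2] = C[6] = 0x5, so P[2] = P[6].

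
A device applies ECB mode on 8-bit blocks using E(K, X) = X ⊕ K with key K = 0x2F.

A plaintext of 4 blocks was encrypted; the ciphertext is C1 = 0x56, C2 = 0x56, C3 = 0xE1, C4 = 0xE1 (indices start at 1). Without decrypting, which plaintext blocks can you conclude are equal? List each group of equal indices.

ECB encrypts each block independently with the same key, so equal ciphertext blocks imply equal plaintext blocks.
C1 = C2 = 0x56, so P1 = P2.
C3 = C4 = 0xE1, so P3 = P4.

P1 = P2; P3 = P4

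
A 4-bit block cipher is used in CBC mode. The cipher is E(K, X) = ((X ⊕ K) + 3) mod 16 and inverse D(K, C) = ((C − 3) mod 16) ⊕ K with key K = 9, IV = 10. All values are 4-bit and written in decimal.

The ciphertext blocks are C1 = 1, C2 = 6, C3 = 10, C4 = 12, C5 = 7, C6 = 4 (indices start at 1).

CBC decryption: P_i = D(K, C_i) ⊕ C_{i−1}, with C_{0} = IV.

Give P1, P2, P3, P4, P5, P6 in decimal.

P1: D(K, 1) = 7; 7 ⊕ 10 = 13.
P2: D(K, 6) = 10; 10 ⊕ 1 = 11.
P3: D(K, 10) = 14; 14 ⊕ 6 = 8.
P4: D(K, 12) = 0; 0 ⊕ 10 = 10.
P5: D(K, 7) = 13; 13 ⊕ 12 = 1.
P6: D(K, 4) = 8; 8 ⊕ 7 = 15.

P1 = 13, P2 = 11, P3 = 8, P4 = 10, P5 = 1, P6 = 15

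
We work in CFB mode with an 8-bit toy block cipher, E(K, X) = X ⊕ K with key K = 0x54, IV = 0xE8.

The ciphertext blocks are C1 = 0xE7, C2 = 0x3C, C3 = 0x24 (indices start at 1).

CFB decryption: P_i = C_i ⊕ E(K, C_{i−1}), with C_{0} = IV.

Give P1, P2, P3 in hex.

P1 = 0x5B, P2 = 0x8F, P3 = 0x4C

P1: E(K, 0xE8) = 0xBC; 0xE7 ⊕ 0xBC = 0x5B.
P2: E(K, 0xE7) = 0xB3; 0x3C ⊕ 0xB3 = 0x8F.
P3: E(K, 0x3C) = 0x68; 0x24 ⊕ 0x68 = 0x4C.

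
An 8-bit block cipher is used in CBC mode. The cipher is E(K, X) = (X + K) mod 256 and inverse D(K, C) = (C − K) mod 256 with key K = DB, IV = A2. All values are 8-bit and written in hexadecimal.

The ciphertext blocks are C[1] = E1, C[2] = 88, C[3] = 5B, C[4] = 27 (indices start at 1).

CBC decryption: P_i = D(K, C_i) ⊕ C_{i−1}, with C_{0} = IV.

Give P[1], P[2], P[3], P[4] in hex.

P[1]: D(K, E1) = 06; 06 ⊕ A2 = A4.
P[2]: D(K, 88) = AD; AD ⊕ E1 = 4C.
P[3]: D(K, 5B) = 80; 80 ⊕ 88 = 08.
P[4]: D(K, 27) = 4C; 4C ⊕ 5B = 17.

P[1] = A4, P[2] = 4C, P[3] = 08, P[4] = 17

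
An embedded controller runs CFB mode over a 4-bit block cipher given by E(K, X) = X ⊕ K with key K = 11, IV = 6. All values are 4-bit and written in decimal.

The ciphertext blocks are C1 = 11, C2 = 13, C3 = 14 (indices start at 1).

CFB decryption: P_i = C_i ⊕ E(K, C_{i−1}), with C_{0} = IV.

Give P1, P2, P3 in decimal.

P1 = 6, P2 = 13, P3 = 8

P1: E(K, 6) = 13; 11 ⊕ 13 = 6.
P2: E(K, 11) = 0; 13 ⊕ 0 = 13.
P3: E(K, 13) = 6; 14 ⊕ 6 = 8.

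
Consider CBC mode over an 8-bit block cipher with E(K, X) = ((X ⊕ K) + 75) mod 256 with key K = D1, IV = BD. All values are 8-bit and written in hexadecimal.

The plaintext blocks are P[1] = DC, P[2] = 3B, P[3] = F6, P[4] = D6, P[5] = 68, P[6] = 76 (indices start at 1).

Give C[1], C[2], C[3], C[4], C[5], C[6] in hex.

C[1] = 25, C[2] = 44, C[3] = D8, C[4] = 54, C[5] = 62, C[6] = 3A

CBC encryption: C_i = E(K, P_i ⊕ C_{i−1}), with C_{0} = IV.
C[1]: P[1] ⊕ BD = 61; E(K, 61) = 25.
C[2]: P[2] ⊕ 25 = 1E; E(K, 1E) = 44.
C[3]: P[3] ⊕ 44 = B2; E(K, B2) = D8.
C[4]: P[4] ⊕ D8 = 0E; E(K, 0E) = 54.
C[5]: P[5] ⊕ 54 = 3C; E(K, 3C) = 62.
C[6]: P[6] ⊕ 62 = 14; E(K, 14) = 3A.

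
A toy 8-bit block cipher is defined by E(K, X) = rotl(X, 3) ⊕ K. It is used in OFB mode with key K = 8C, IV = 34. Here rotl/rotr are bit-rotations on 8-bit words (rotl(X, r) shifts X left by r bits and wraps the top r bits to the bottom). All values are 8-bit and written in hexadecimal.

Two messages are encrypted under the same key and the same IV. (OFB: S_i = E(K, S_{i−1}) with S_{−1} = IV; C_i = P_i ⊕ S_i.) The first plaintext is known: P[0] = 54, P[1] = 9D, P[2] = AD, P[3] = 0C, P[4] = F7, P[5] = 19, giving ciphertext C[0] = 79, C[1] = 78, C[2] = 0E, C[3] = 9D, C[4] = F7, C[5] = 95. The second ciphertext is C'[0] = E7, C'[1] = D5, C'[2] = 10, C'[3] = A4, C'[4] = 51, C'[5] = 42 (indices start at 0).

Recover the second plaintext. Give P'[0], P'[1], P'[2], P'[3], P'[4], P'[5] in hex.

In OFB with a reused IV, both messages share the same keystream S_i, so C_i ⊕ C'_i = P_i ⊕ P'_i and thus P'_i = P_i ⊕ C_i ⊕ C'_i.
P'[0]: 54 ⊕ 79 ⊕ E7 = CA.
P'[1]: 9D ⊕ 78 ⊕ D5 = 30.
P'[2]: AD ⊕ 0E ⊕ 10 = B3.
P'[3]: 0C ⊕ 9D ⊕ A4 = 35.
P'[4]: F7 ⊕ F7 ⊕ 51 = 51.
P'[5]: 19 ⊕ 95 ⊕ 42 = CE.

P'[0] = CA, P'[1] = 30, P'[2] = B3, P'[3] = 35, P'[4] = 51, P'[5] = CE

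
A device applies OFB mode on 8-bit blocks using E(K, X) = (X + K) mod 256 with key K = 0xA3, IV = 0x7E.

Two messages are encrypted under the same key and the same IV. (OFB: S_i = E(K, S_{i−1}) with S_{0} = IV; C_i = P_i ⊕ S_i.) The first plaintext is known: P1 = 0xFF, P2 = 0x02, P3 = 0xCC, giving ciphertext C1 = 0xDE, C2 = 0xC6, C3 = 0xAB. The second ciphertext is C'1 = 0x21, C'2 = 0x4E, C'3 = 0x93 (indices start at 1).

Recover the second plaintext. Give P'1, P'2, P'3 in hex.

In OFB with a reused IV, both messages share the same keystream S_i, so C_i ⊕ C'_i = P_i ⊕ P'_i and thus P'_i = P_i ⊕ C_i ⊕ C'_i.
P'1: 0xFF ⊕ 0xDE ⊕ 0x21 = 0x00.
P'2: 0x02 ⊕ 0xC6 ⊕ 0x4E = 0x8A.
P'3: 0xCC ⊕ 0xAB ⊕ 0x93 = 0xF4.

P'1 = 0x00, P'2 = 0x8A, P'3 = 0xF4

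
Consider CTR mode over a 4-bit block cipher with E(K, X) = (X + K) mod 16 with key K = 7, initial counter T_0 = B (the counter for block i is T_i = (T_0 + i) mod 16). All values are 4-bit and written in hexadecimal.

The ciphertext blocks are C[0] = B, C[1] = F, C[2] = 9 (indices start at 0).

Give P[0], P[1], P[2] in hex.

CTR decryption: S_i = E(K, T_i) where T_i is the counter for block i; P_i = C_i ⊕ S_i.
P[0]: T = B, S = E(K, T) = 2; B ⊕ 2 = 9.
P[1]: T = C, S = E(K, T) = 3; F ⊕ 3 = C.
P[2]: T = D, S = E(K, T) = 4; 9 ⊕ 4 = D.

P[0] = 9, P[1] = C, P[2] = D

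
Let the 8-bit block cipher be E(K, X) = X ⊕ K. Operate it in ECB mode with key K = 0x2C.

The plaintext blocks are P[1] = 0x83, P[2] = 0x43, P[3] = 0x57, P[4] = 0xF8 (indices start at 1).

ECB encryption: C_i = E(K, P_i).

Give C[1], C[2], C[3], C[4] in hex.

C[1] = 0xAF, C[2] = 0x6F, C[3] = 0x7B, C[4] = 0xD4

C[1]: E(K, 0x83) = 0xAF.
C[2]: E(K, 0x43) = 0x6F.
C[3]: E(K, 0x57) = 0x7B.
C[4]: E(K, 0xF8) = 0xD4.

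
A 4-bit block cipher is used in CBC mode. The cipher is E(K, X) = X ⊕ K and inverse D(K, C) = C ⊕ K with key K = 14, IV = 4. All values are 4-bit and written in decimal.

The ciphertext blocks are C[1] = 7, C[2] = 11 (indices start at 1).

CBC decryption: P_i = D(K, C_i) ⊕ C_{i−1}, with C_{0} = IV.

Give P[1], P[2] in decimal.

P[1]: D(K, 7) = 9; 9 ⊕ 4 = 13.
P[2]: D(K, 11) = 5; 5 ⊕ 7 = 2.

P[1] = 13, P[2] = 2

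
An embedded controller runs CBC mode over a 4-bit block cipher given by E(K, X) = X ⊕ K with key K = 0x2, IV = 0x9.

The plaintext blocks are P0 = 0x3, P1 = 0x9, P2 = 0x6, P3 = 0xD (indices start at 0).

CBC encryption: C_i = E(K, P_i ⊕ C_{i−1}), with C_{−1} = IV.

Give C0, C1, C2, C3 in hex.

C0: P0 ⊕ 0x9 = 0xA; E(K, 0xA) = 0x8.
C1: P1 ⊕ 0x8 = 0x1; E(K, 0x1) = 0x3.
C2: P2 ⊕ 0x3 = 0x5; E(K, 0x5) = 0x7.
C3: P3 ⊕ 0x7 = 0xA; E(K, 0xA) = 0x8.

C0 = 0x8, C1 = 0x3, C2 = 0x7, C3 = 0x8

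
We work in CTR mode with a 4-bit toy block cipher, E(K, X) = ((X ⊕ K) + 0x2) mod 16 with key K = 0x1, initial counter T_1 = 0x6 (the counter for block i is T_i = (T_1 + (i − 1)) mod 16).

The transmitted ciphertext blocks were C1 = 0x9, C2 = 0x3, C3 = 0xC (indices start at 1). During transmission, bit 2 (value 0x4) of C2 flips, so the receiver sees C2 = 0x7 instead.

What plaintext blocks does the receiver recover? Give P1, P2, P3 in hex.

P1 = 0x0, P2 = 0xF, P3 = 0x7

CTR decryption: S_i = E(K, T_i) where T_i is the counter for block i; P_i = C_i ⊕ S_i.
Only C2 changed, to 0x7. In CTR, a change in C_i flips the same bit in P_i only; the keystream is unaffected. Decrypting the received ciphertext:
P1: T = 0x6, S = E(K, T) = 0x9; 0x9 ⊕ 0x9 = 0x0.
P2: T = 0x7, S = E(K, T) = 0x8; 0x7 ⊕ 0x8 = 0xF.
P3: T = 0x8, S = E(K, T) = 0xB; 0xC ⊕ 0xB = 0x7.
Blocks that differ from the original plaintext: P2.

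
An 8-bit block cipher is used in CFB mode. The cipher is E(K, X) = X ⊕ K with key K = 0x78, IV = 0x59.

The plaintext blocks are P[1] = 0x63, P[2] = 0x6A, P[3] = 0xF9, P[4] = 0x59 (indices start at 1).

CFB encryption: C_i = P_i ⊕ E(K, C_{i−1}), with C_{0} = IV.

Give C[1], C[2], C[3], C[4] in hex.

C[1]: E(K, 0x59) = 0x21; 0x63 ⊕ 0x21 = 0x42.
C[2]: E(K, 0x42) = 0x3A; 0x6A ⊕ 0x3A = 0x50.
C[3]: E(K, 0x50) = 0x28; 0xF9 ⊕ 0x28 = 0xD1.
C[4]: E(K, 0xD1) = 0xA9; 0x59 ⊕ 0xA9 = 0xF0.

C[1] = 0x42, C[2] = 0x50, C[3] = 0xD1, C[4] = 0xF0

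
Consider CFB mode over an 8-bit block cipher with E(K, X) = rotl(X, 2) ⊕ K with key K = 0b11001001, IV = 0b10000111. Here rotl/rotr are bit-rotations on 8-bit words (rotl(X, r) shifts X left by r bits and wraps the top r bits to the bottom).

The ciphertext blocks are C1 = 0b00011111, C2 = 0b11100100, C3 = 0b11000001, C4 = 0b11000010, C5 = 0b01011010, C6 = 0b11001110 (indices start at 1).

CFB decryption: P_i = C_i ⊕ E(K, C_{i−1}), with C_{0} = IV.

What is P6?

P6 = 0b01101110

P6: E(K, 0b01011010) = 0b10100000; 0b11001110 ⊕ 0b10100000 = 0b01101110.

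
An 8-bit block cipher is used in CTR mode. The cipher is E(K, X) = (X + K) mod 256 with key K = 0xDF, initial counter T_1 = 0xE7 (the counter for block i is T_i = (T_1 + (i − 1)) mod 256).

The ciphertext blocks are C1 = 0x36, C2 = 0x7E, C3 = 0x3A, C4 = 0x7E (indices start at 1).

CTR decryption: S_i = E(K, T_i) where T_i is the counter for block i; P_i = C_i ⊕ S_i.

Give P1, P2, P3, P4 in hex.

P1: T = 0xE7, S = E(K, T) = 0xC6; 0x36 ⊕ 0xC6 = 0xF0.
P2: T = 0xE8, S = E(K, T) = 0xC7; 0x7E ⊕ 0xC7 = 0xB9.
P3: T = 0xE9, S = E(K, T) = 0xC8; 0x3A ⊕ 0xC8 = 0xF2.
P4: T = 0xEA, S = E(K, T) = 0xC9; 0x7E ⊕ 0xC9 = 0xB7.

P1 = 0xF0, P2 = 0xB9, P3 = 0xF2, P4 = 0xB7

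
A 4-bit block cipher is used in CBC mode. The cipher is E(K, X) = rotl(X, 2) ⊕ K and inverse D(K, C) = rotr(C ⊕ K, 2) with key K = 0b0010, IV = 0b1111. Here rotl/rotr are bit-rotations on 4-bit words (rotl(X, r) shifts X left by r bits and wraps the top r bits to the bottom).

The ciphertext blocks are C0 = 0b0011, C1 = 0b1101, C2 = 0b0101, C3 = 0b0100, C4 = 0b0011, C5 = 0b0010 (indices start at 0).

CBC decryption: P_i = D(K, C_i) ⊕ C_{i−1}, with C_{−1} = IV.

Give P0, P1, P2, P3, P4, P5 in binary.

P0 = 0b1011, P1 = 0b1100, P2 = 0b0000, P3 = 0b1100, P4 = 0b0000, P5 = 0b0011

P0: D(K, 0b0011) = 0b0100; 0b0100 ⊕ 0b1111 = 0b1011.
P1: D(K, 0b1101) = 0b1111; 0b1111 ⊕ 0b0011 = 0b1100.
P2: D(K, 0b0101) = 0b1101; 0b1101 ⊕ 0b1101 = 0b0000.
P3: D(K, 0b0100) = 0b1001; 0b1001 ⊕ 0b0101 = 0b1100.
P4: D(K, 0b0011) = 0b0100; 0b0100 ⊕ 0b0100 = 0b0000.
P5: D(K, 0b0010) = 0b0000; 0b0000 ⊕ 0b0011 = 0b0011.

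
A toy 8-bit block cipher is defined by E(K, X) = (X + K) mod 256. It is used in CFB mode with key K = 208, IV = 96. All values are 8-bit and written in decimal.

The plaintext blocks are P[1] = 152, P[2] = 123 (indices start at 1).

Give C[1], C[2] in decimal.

C[1] = 168, C[2] = 3

CFB encryption: C_i = P_i ⊕ E(K, C_{i−1}), with C_{0} = IV.
C[1]: E(K, 96) = 48; 152 ⊕ 48 = 168.
C[2]: E(K, 168) = 120; 123 ⊕ 120 = 3.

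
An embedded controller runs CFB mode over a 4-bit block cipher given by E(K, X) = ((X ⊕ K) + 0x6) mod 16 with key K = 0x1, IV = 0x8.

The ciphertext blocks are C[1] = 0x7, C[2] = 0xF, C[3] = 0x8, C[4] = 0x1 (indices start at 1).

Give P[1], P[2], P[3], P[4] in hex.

CFB decryption: P_i = C_i ⊕ E(K, C_{i−1}), with C_{0} = IV.
P[1]: E(K, 0x8) = 0xF; 0x7 ⊕ 0xF = 0x8.
P[2]: E(K, 0x7) = 0xC; 0xF ⊕ 0xC = 0x3.
P[3]: E(K, 0xF) = 0x4; 0x8 ⊕ 0x4 = 0xC.
P[4]: E(K, 0x8) = 0xF; 0x1 ⊕ 0xF = 0xE.

P[1] = 0x8, P[2] = 0x3, P[3] = 0xC, P[4] = 0xE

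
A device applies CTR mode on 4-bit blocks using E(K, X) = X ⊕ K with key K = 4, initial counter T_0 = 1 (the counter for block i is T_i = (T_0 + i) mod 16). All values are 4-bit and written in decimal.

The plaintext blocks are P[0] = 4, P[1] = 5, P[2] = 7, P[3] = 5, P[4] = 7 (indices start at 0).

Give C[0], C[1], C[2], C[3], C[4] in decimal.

CTR encryption: S_i = E(K, T_i) where T_i is the counter for block i; C_i = P_i ⊕ S_i.
C[0]: T = 1, S = E(K, T) = 5; 4 ⊕ 5 = 1.
C[1]: T = 2, S = E(K, T) = 6; 5 ⊕ 6 = 3.
C[2]: T = 3, S = E(K, T) = 7; 7 ⊕ 7 = 0.
C[3]: T = 4, S = E(K, T) = 0; 5 ⊕ 0 = 5.
C[4]: T = 5, S = E(K, T) = 1; 7 ⊕ 1 = 6.

C[0] = 1, C[1] = 3, C[2] = 0, C[3] = 5, C[4] = 6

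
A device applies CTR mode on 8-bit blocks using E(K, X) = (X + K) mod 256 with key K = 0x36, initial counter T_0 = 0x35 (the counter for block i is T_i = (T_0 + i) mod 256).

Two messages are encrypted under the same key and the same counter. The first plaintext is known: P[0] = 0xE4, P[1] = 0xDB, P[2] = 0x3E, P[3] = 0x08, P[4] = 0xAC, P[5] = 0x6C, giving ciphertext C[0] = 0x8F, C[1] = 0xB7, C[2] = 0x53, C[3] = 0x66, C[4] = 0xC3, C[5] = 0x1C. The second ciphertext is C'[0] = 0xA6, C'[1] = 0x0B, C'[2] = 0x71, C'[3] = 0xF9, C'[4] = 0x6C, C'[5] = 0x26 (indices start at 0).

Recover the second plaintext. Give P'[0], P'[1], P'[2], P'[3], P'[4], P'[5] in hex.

P'[0] = 0xCD, P'[1] = 0x67, P'[2] = 0x1C, P'[3] = 0x97, P'[4] = 0x03, P'[5] = 0x56

In CTR with a reused counter, both messages share the same keystream S_i, so C_i ⊕ C'_i = P_i ⊕ P'_i and thus P'_i = P_i ⊕ C_i ⊕ C'_i.
P'[0]: 0xE4 ⊕ 0x8F ⊕ 0xA6 = 0xCD.
P'[1]: 0xDB ⊕ 0xB7 ⊕ 0x0B = 0x67.
P'[2]: 0x3E ⊕ 0x53 ⊕ 0x71 = 0x1C.
P'[3]: 0x08 ⊕ 0x66 ⊕ 0xF9 = 0x97.
P'[4]: 0xAC ⊕ 0xC3 ⊕ 0x6C = 0x03.
P'[5]: 0x6C ⊕ 0x1C ⊕ 0x26 = 0x56.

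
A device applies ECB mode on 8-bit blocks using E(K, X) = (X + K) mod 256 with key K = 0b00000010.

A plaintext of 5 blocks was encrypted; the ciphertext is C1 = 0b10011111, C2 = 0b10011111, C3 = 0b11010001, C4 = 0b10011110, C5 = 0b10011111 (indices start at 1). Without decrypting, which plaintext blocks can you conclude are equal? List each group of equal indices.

ECB encrypts each block independently with the same key, so equal ciphertext blocks imply equal plaintext blocks.
C1 = C2 = C5 = 0b10011111, so P1 = P2 = P5.

P1 = P2 = P5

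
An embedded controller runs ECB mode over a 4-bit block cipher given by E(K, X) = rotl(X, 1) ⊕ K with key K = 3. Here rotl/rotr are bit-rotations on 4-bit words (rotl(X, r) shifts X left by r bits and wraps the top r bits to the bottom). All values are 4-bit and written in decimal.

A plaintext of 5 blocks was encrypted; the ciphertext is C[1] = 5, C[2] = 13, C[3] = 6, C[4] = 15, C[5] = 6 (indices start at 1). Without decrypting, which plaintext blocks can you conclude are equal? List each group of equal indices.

ECB encrypts each block independently with the same key, so equal ciphertext blocks imply equal plaintext blocks.
C[3] = C[5] = 6, so P[3] = P[5].

P[3] = P[5]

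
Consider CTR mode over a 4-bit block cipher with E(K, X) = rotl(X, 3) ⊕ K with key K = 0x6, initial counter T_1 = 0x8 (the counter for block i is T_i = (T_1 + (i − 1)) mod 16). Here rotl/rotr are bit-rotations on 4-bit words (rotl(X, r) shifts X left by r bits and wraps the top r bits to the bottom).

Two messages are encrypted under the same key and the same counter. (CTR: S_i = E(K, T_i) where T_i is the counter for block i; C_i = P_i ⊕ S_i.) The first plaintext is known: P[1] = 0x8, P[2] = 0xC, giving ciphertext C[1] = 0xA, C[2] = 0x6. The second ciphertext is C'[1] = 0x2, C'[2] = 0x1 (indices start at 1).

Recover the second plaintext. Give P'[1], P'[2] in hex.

P'[1] = 0x0, P'[2] = 0xB

In CTR with a reused counter, both messages share the same keystream S_i, so C_i ⊕ C'_i = P_i ⊕ P'_i and thus P'_i = P_i ⊕ C_i ⊕ C'_i.
P'[1]: 0x8 ⊕ 0xA ⊕ 0x2 = 0x0.
P'[2]: 0xC ⊕ 0x6 ⊕ 0x1 = 0xB.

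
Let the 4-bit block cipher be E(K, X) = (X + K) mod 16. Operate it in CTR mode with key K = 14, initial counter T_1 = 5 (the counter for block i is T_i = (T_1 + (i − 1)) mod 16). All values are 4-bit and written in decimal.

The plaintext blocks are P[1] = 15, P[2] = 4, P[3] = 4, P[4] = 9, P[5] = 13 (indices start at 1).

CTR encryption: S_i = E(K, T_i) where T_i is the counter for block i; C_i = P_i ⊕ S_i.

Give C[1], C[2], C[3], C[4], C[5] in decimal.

C[1] = 12, C[2] = 0, C[3] = 1, C[4] = 15, C[5] = 10

C[1]: T = 5, S = E(K, T) = 3; 15 ⊕ 3 = 12.
C[2]: T = 6, S = E(K, T) = 4; 4 ⊕ 4 = 0.
C[3]: T = 7, S = E(K, T) = 5; 4 ⊕ 5 = 1.
C[4]: T = 8, S = E(K, T) = 6; 9 ⊕ 6 = 15.
C[5]: T = 9, S = E(K, T) = 7; 13 ⊕ 7 = 10.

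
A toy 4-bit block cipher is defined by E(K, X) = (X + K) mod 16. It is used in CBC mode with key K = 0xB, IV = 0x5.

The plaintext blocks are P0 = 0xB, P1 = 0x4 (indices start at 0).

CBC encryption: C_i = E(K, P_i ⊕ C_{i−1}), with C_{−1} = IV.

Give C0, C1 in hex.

C0: P0 ⊕ 0x5 = 0xE; E(K, 0xE) = 0x9.
C1: P1 ⊕ 0x9 = 0xD; E(K, 0xD) = 0x8.

C0 = 0x9, C1 = 0x8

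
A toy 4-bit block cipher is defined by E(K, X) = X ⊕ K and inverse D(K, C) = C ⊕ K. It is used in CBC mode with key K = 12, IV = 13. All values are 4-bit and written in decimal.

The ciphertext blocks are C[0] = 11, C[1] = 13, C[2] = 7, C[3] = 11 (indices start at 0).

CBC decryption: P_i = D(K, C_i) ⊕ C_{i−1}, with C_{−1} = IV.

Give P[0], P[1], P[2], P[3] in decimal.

P[0]: D(K, 11) = 7; 7 ⊕ 13 = 10.
P[1]: D(K, 13) = 1; 1 ⊕ 11 = 10.
P[2]: D(K, 7) = 11; 11 ⊕ 13 = 6.
P[3]: D(K, 11) = 7; 7 ⊕ 7 = 0.

P[0] = 10, P[1] = 10, P[2] = 6, P[3] = 0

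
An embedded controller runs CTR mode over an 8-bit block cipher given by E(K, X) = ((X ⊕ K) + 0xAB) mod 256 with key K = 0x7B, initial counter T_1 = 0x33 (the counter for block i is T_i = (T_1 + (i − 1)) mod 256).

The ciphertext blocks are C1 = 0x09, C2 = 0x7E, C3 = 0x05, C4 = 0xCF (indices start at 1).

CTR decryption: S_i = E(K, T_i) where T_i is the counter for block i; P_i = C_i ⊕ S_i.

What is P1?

P1 = 0xFA

P1: T = 0x33, S = E(K, T) = 0xF3; 0x09 ⊕ 0xF3 = 0xFA.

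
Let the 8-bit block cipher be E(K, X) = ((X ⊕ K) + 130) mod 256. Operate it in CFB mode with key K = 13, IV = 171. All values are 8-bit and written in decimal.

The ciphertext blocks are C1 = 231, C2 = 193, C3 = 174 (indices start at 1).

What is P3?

CFB decryption: P_i = C_i ⊕ E(K, C_{i−1}), with C_{0} = IV.
P3: E(K, 193) = 78; 174 ⊕ 78 = 224.

P3 = 224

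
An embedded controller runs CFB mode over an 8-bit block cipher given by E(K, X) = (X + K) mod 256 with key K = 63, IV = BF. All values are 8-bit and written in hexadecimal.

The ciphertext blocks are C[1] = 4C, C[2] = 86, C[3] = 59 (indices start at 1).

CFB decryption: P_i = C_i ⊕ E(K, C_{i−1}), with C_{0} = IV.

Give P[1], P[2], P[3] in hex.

P[1] = 6E, P[2] = 29, P[3] = B0

P[1]: E(K, BF) = 22; 4C ⊕ 22 = 6E.
P[2]: E(K, 4C) = AF; 86 ⊕ AF = 29.
P[3]: E(K, 86) = E9; 59 ⊕ E9 = B0.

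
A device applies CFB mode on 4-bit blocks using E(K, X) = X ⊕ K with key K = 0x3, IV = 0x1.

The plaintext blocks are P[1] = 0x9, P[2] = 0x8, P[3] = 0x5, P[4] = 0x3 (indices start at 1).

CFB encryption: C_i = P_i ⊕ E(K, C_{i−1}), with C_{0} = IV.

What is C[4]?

C[4] = 0x6

C[1]: E(K, 0x1) = 0x2; 0x9 ⊕ 0x2 = 0xB.
C[2]: E(K, 0xB) = 0x8; 0x8 ⊕ 0x8 = 0x0.
C[3]: E(K, 0x0) = 0x3; 0x5 ⊕ 0x3 = 0x6.
C[4]: E(K, 0x6) = 0x5; 0x3 ⊕ 0x5 = 0x6.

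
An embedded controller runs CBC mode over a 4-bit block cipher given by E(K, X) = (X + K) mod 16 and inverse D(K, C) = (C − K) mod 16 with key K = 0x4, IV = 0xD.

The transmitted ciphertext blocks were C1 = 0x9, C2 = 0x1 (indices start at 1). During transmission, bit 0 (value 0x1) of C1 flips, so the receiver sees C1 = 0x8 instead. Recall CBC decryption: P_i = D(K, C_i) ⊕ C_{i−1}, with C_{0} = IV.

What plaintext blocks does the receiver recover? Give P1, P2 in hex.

Only C1 changed, to 0x8. In CBC, a change in C_i garbles P_i and flips the same bit in P_{i+1}. Decrypting the received ciphertext:
P1: D(K, 0x8) = 0x4; 0x4 ⊕ 0xD = 0x9.
P2: D(K, 0x1) = 0xD; 0xD ⊕ 0x8 = 0x5.
Blocks that differ from the original plaintext: P1, P2.

P1 = 0x9, P2 = 0x5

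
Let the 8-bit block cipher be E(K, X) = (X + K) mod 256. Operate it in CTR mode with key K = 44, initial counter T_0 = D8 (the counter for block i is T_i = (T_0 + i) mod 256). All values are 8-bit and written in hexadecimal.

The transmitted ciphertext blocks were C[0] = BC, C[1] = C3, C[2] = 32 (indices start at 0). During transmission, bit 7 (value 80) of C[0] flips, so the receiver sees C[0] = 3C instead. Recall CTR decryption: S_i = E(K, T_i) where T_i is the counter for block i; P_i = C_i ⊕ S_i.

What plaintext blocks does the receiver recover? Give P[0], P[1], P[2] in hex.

Only C[0] changed, to 3C. In CTR, a change in C_i flips the same bit in P_i only; the keystream is unaffected. Decrypting the received ciphertext:
P[0]: T = D8, S = E(K, T) = 1C; 3C ⊕ 1C = 20.
P[1]: T = D9, S = E(K, T) = 1D; C3 ⊕ 1D = DE.
P[2]: T = DA, S = E(K, T) = 1E; 32 ⊕ 1E = 2C.
Blocks that differ from the original plaintext: P[0].

P[0] = 20, P[1] = DE, P[2] = 2C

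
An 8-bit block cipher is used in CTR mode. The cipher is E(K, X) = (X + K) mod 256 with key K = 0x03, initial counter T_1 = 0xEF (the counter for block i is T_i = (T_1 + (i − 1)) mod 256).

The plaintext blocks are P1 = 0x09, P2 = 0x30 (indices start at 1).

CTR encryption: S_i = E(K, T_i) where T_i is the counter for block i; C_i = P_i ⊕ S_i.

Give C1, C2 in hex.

C1 = 0xFB, C2 = 0xC3

C1: T = 0xEF, S = E(K, T) = 0xF2; 0x09 ⊕ 0xF2 = 0xFB.
C2: T = 0xF0, S = E(K, T) = 0xF3; 0x30 ⊕ 0xF3 = 0xC3.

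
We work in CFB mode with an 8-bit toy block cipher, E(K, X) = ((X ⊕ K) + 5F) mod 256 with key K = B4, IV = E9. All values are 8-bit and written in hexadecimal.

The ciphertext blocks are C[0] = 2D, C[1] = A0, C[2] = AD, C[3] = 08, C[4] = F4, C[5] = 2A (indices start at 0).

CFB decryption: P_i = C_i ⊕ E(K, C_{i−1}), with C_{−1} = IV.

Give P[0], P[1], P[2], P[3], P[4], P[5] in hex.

P[0] = 91, P[1] = 58, P[2] = DE, P[3] = 70, P[4] = EF, P[5] = B5

P[0]: E(K, E9) = BC; 2D ⊕ BC = 91.
P[1]: E(K, 2D) = F8; A0 ⊕ F8 = 58.
P[2]: E(K, A0) = 73; AD ⊕ 73 = DE.
P[3]: E(K, AD) = 78; 08 ⊕ 78 = 70.
P[4]: E(K, 08) = 1B; F4 ⊕ 1B = EF.
P[5]: E(K, F4) = 9F; 2A ⊕ 9F = B5.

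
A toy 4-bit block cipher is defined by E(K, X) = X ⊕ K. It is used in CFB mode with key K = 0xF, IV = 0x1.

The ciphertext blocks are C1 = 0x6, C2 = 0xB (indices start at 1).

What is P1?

P1 = 0x8

CFB decryption: P_i = C_i ⊕ E(K, C_{i−1}), with C_{0} = IV.
P1: E(K, 0x1) = 0xE; 0x6 ⊕ 0xE = 0x8.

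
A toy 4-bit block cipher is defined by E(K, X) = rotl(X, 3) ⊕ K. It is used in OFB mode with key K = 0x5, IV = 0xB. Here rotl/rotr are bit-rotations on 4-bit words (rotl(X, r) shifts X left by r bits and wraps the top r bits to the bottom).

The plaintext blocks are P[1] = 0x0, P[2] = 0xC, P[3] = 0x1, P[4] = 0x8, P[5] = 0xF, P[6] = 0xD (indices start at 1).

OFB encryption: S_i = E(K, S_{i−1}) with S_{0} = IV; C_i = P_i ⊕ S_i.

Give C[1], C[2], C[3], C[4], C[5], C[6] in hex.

C[1]: S = E(K, 0xB) = 0x8; 0x0 ⊕ 0x8 = 0x8.
C[2]: S = E(K, 0x8) = 0x1; 0xC ⊕ 0x1 = 0xD.
C[3]: S = E(K, 0x1) = 0xD; 0x1 ⊕ 0xD = 0xC.
C[4]: S = E(K, 0xD) = 0xB; 0x8 ⊕ 0xB = 0x3.
C[5]: S = E(K, 0xB) = 0x8; 0xF ⊕ 0x8 = 0x7.
C[6]: S = E(K, 0x8) = 0x1; 0xD ⊕ 0x1 = 0xC.

C[1] = 0x8, C[2] = 0xD, C[3] = 0xC, C[4] = 0x3, C[5] = 0x7, C[6] = 0xC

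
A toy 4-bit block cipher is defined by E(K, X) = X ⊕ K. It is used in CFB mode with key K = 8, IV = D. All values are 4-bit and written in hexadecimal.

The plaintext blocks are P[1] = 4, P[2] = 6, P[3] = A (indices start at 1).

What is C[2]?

C[2] = F

CFB encryption: C_i = P_i ⊕ E(K, C_{i−1}), with C_{0} = IV.
C[1]: E(K, D) = 5; 4 ⊕ 5 = 1.
C[2]: E(K, 1) = 9; 6 ⊕ 9 = F.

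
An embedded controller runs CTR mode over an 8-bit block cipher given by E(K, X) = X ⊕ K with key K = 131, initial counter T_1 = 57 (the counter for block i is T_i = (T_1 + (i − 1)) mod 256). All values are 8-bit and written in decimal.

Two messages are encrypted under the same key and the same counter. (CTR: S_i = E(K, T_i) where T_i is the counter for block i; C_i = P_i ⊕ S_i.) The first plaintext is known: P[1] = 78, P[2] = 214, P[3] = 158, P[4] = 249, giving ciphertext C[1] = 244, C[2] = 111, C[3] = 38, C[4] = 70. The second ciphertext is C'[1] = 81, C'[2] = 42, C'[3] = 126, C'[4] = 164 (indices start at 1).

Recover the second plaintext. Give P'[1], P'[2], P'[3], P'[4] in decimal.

P'[1] = 235, P'[2] = 147, P'[3] = 198, P'[4] = 27

In CTR with a reused counter, both messages share the same keystream S_i, so C_i ⊕ C'_i = P_i ⊕ P'_i and thus P'_i = P_i ⊕ C_i ⊕ C'_i.
P'[1]: 78 ⊕ 244 ⊕ 81 = 235.
P'[2]: 214 ⊕ 111 ⊕ 42 = 147.
P'[3]: 158 ⊕ 38 ⊕ 126 = 198.
P'[4]: 249 ⊕ 70 ⊕ 164 = 27.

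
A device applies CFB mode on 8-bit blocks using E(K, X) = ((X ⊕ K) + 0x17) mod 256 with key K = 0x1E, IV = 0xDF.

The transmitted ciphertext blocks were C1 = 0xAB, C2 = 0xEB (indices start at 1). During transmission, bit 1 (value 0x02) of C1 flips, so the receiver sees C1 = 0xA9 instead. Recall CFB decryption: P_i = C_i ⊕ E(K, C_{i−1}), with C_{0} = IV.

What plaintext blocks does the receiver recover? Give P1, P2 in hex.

P1 = 0x71, P2 = 0x25

Only C1 changed, to 0xA9. In CFB, a change in C_i flips the same bit in P_i and garbles P_{i+1}. Decrypting the received ciphertext:
P1: E(K, 0xDF) = 0xD8; 0xA9 ⊕ 0xD8 = 0x71.
P2: E(K, 0xA9) = 0xCE; 0xEB ⊕ 0xCE = 0x25.
Blocks that differ from the original plaintext: P1, P2.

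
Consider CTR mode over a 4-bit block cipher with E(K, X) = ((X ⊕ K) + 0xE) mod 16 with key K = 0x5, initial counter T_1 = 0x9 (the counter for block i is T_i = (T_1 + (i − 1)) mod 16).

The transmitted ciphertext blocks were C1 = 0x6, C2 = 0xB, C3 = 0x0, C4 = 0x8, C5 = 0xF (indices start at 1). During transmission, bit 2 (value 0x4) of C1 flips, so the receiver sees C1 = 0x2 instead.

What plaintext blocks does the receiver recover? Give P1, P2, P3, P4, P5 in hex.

P1 = 0x8, P2 = 0x6, P3 = 0xC, P4 = 0xF, P5 = 0x9

CTR decryption: S_i = E(K, T_i) where T_i is the counter for block i; P_i = C_i ⊕ S_i.
Only C1 changed, to 0x2. In CTR, a change in C_i flips the same bit in P_i only; the keystream is unaffected. Decrypting the received ciphertext:
P1: T = 0x9, S = E(K, T) = 0xA; 0x2 ⊕ 0xA = 0x8.
P2: T = 0xA, S = E(K, T) = 0xD; 0xB ⊕ 0xD = 0x6.
P3: T = 0xB, S = E(K, T) = 0xC; 0x0 ⊕ 0xC = 0xC.
P4: T = 0xC, S = E(K, T) = 0x7; 0x8 ⊕ 0x7 = 0xF.
P5: T = 0xD, S = E(K, T) = 0x6; 0xF ⊕ 0x6 = 0x9.
Blocks that differ from the original plaintext: P1.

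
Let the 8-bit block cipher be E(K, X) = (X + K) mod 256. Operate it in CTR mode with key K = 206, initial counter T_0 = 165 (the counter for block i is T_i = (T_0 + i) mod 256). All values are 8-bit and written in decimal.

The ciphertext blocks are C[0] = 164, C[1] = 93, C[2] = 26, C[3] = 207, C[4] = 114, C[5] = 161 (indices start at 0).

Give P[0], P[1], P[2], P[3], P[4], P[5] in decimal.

P[0] = 215, P[1] = 41, P[2] = 111, P[3] = 185, P[4] = 5, P[5] = 217

CTR decryption: S_i = E(K, T_i) where T_i is the counter for block i; P_i = C_i ⊕ S_i.
P[0]: T = 165, S = E(K, T) = 115; 164 ⊕ 115 = 215.
P[1]: T = 166, S = E(K, T) = 116; 93 ⊕ 116 = 41.
P[2]: T = 167, S = E(K, T) = 117; 26 ⊕ 117 = 111.
P[3]: T = 168, S = E(K, T) = 118; 207 ⊕ 118 = 185.
P[4]: T = 169, S = E(K, T) = 119; 114 ⊕ 119 = 5.
P[5]: T = 170, S = E(K, T) = 120; 161 ⊕ 120 = 217.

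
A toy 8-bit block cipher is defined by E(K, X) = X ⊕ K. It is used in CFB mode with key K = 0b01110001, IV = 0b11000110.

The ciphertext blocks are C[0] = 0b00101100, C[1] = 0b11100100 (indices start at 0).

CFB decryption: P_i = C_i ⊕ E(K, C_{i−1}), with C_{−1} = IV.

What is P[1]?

P[1] = 0b10111001

P[1]: E(K, 0b00101100) = 0b01011101; 0b11100100 ⊕ 0b01011101 = 0b10111001.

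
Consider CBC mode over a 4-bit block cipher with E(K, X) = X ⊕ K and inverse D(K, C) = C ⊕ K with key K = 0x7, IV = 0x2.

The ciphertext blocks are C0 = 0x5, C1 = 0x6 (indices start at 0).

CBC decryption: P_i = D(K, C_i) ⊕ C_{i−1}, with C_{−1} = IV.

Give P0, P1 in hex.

P0 = 0x0, P1 = 0x4

P0: D(K, 0x5) = 0x2; 0x2 ⊕ 0x2 = 0x0.
P1: D(K, 0x6) = 0x1; 0x1 ⊕ 0x5 = 0x4.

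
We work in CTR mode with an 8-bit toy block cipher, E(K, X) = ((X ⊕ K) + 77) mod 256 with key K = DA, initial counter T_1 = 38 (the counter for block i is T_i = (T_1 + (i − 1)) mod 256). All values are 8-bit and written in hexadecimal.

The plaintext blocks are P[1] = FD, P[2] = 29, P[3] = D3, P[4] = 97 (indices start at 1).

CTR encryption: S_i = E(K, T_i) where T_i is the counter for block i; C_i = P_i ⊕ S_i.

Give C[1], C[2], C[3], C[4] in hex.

C[1]: T = 38, S = E(K, T) = 59; FD ⊕ 59 = A4.
C[2]: T = 39, S = E(K, T) = 5A; 29 ⊕ 5A = 73.
C[3]: T = 3A, S = E(K, T) = 57; D3 ⊕ 57 = 84.
C[4]: T = 3B, S = E(K, T) = 58; 97 ⊕ 58 = CF.

C[1] = A4, C[2] = 73, C[3] = 84, C[4] = CF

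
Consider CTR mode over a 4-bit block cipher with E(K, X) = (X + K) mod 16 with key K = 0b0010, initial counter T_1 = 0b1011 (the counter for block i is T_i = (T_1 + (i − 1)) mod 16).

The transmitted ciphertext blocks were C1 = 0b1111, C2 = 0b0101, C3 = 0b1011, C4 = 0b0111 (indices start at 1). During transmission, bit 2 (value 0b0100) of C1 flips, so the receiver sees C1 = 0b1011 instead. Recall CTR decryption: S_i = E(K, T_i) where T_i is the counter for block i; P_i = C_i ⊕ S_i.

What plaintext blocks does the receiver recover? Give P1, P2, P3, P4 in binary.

Only C1 changed, to 0b1011. In CTR, a change in C_i flips the same bit in P_i only; the keystream is unaffected. Decrypting the received ciphertext:
P1: T = 0b1011, S = E(K, T) = 0b1101; 0b1011 ⊕ 0b1101 = 0b0110.
P2: T = 0b1100, S = E(K, T) = 0b1110; 0b0101 ⊕ 0b1110 = 0b1011.
P3: T = 0b1101, S = E(K, T) = 0b1111; 0b1011 ⊕ 0b1111 = 0b0100.
P4: T = 0b1110, S = E(K, T) = 0b0000; 0b0111 ⊕ 0b0000 = 0b0111.
Blocks that differ from the original plaintext: P1.

P1 = 0b0110, P2 = 0b1011, P3 = 0b0100, P4 = 0b0111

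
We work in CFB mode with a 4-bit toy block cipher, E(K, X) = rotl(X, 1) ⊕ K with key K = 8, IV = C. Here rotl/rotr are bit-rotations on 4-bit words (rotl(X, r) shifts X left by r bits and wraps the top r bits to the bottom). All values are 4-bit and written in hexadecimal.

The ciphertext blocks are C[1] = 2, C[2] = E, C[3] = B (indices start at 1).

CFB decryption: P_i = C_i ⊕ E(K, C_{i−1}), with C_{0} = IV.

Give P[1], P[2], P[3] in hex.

P[1] = 3, P[2] = 2, P[3] = E

P[1]: E(K, C) = 1; 2 ⊕ 1 = 3.
P[2]: E(K, 2) = C; E ⊕ C = 2.
P[3]: E(K, E) = 5; B ⊕ 5 = E.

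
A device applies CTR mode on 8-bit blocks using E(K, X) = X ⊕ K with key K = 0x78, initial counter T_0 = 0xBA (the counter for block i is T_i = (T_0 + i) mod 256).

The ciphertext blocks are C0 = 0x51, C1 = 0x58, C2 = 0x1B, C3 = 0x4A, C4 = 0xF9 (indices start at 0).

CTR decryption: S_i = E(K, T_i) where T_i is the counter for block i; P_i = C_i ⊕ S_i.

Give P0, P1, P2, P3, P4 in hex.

P0: T = 0xBA, S = E(K, T) = 0xC2; 0x51 ⊕ 0xC2 = 0x93.
P1: T = 0xBB, S = E(K, T) = 0xC3; 0x58 ⊕ 0xC3 = 0x9B.
P2: T = 0xBC, S = E(K, T) = 0xC4; 0x1B ⊕ 0xC4 = 0xDF.
P3: T = 0xBD, S = E(K, T) = 0xC5; 0x4A ⊕ 0xC5 = 0x8F.
P4: T = 0xBE, S = E(K, T) = 0xC6; 0xF9 ⊕ 0xC6 = 0x3F.

P0 = 0x93, P1 = 0x9B, P2 = 0xDF, P3 = 0x8F, P4 = 0x3F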